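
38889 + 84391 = 123280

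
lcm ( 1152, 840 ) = 40320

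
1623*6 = 9738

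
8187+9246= 17433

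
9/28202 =9/28202 =0.00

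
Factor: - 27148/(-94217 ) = 2^2*11^1*71^ ( - 1 )*617^1*1327^(-1)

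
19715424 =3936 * 5009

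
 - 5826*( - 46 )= 267996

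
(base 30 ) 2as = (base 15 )96d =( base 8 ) 4120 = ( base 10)2128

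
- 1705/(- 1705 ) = 1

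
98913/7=14130 + 3/7 = 14130.43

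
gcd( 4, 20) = 4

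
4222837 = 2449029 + 1773808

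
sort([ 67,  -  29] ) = [-29,67] 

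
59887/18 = 3327 + 1/18 = 3327.06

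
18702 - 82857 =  - 64155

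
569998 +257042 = 827040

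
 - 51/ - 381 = 17/127  =  0.13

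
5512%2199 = 1114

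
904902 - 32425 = 872477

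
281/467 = 281/467 =0.60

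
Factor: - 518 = -2^1*7^1*37^1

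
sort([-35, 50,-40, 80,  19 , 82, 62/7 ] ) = [ - 40, - 35, 62/7 , 19, 50, 80 , 82]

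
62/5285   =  62/5285  =  0.01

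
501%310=191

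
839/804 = 1+35/804 = 1.04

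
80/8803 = 80/8803 = 0.01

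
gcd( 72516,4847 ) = 1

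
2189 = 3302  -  1113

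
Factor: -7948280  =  - 2^3*5^1*109^1*1823^1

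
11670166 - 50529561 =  - 38859395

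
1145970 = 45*25466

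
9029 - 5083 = 3946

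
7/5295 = 7/5295 = 0.00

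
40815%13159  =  1338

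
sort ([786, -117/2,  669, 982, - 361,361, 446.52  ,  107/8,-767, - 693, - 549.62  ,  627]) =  [ - 767, - 693,-549.62, - 361,- 117/2, 107/8, 361, 446.52, 627,  669, 786, 982]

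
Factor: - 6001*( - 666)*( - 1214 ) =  - 2^2 * 3^2*17^1*37^1 * 353^1*607^1 = - 4851952524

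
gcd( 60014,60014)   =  60014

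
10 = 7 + 3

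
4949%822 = 17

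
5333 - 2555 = 2778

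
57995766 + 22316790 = 80312556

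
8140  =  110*74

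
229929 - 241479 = -11550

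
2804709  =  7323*383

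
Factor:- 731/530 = -2^ (-1 ) * 5^ ( - 1 ) * 17^1*43^1 * 53^(  -  1)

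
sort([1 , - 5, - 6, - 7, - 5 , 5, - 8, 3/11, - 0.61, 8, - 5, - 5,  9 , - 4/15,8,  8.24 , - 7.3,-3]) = [ - 8, - 7.3 , - 7, - 6, - 5, - 5, - 5,-5,  -  3, - 0.61, - 4/15, 3/11,1,5,  8,8, 8.24, 9 ] 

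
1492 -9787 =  - 8295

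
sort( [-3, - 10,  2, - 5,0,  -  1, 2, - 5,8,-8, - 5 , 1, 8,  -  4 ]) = [ - 10, - 8,-5, - 5 , - 5, - 4, - 3,  -  1,0,1, 2, 2,8 , 8]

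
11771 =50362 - 38591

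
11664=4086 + 7578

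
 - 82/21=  - 82/21 = - 3.90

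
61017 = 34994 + 26023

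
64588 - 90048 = - 25460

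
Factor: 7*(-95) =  - 5^1*7^1 * 19^1 = - 665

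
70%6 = 4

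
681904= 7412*92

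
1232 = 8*154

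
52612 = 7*7516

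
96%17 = 11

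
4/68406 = 2/34203 = 0.00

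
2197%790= 617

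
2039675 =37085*55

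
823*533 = 438659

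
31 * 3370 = 104470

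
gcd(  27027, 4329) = 117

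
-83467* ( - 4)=333868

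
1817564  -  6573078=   -  4755514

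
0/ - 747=0/1 =-  0.00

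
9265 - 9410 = -145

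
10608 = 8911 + 1697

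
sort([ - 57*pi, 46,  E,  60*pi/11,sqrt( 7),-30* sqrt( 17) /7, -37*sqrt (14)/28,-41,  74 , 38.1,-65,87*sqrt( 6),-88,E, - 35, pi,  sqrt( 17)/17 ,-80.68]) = [-57*pi, - 88,-80.68, - 65, - 41, - 35, - 30*sqrt( 17 )/7, - 37*sqrt( 14 )/28,sqrt(17 )/17, sqrt ( 7 ),  E, E,  pi,  60 * pi/11,38.1,46, 74, 87*sqrt (6 )] 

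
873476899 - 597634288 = 275842611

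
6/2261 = 6/2261 = 0.00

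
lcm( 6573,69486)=486402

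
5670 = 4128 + 1542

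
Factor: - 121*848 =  - 102608 = - 2^4*11^2*53^1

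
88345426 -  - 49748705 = 138094131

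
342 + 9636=9978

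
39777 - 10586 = 29191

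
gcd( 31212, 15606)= 15606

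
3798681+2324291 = 6122972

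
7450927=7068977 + 381950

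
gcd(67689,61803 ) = 2943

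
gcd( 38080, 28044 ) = 4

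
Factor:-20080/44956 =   -  2^2*5^1 * 251^1 * 11239^(  -  1) = - 5020/11239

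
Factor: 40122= 2^1*3^3*743^1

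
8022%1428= 882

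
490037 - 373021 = 117016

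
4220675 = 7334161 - 3113486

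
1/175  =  1/175 = 0.01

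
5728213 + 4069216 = 9797429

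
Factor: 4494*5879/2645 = 2^1*3^1 *5^( - 1 )  *  7^1*23^(-2)*107^1*5879^1 = 26420226/2645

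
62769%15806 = 15351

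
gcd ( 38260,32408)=4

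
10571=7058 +3513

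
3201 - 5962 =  -2761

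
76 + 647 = 723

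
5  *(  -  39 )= - 195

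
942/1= 942 = 942.00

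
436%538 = 436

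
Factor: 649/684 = 2^( - 2 )*3^(- 2 )*11^1*19^( - 1 )*59^1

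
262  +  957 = 1219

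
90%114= 90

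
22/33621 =22/33621 = 0.00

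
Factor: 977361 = 3^1*7^1*11^1 * 4231^1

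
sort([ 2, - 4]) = [ - 4,2 ]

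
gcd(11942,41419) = 7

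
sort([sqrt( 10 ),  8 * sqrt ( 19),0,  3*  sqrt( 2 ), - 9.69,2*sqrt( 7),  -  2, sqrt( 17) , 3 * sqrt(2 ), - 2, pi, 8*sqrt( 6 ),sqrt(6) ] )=[ - 9.69, - 2, - 2, 0 , sqrt(6 ),pi,sqrt ( 10),sqrt( 17),3*sqrt(2 ),3*sqrt(2),2*sqrt( 7),8*sqrt( 6 ), 8*sqrt(19) ] 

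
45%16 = 13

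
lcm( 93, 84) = 2604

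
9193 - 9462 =-269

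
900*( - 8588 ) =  - 7729200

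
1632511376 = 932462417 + 700048959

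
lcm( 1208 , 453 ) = 3624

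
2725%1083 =559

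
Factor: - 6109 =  - 41^1*149^1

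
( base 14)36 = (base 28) 1k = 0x30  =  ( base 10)48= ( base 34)1e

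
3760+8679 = 12439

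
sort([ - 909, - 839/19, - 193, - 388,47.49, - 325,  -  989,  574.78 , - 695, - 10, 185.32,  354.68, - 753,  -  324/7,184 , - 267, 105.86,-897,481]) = [-989, - 909, - 897, - 753, - 695, - 388, - 325, - 267, - 193, - 324/7, - 839/19, - 10,47.49,105.86,184,185.32,354.68,481,  574.78 ] 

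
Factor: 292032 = 2^6*3^3*13^2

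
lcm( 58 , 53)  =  3074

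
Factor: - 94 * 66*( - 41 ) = 2^2*3^1 *11^1*41^1*47^1=254364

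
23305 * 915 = 21324075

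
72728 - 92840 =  - 20112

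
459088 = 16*28693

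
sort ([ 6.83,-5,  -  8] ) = [  -  8,  -  5, 6.83]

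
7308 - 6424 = 884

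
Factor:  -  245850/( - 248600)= 447/452 = 2^( - 2)*3^1*113^(  -  1 )*149^1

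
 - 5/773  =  -5/773  =  - 0.01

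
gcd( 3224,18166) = 62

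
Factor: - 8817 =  - 3^1 * 2939^1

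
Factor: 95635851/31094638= 2^(-1)*3^1*107^1*297931^1 * 15547319^( - 1 )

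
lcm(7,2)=14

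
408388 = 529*772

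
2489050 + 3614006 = 6103056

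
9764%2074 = 1468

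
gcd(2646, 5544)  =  126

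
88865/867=102 + 431/867=102.50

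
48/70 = 24/35=0.69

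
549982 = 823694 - 273712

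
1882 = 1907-25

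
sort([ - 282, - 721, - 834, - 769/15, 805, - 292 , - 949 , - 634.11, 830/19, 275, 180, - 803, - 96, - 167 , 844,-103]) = [ - 949, - 834, - 803, - 721, - 634.11,- 292, - 282, - 167, - 103, - 96,-769/15, 830/19, 180, 275, 805 , 844]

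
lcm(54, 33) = 594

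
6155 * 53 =326215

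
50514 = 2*25257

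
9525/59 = 161 + 26/59 = 161.44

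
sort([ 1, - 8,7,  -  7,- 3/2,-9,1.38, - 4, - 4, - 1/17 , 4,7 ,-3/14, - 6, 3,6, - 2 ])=[ - 9 , - 8, - 7,- 6,-4, - 4,- 2,-3/2,-3/14,- 1/17, 1,1.38, 3,4,6,  7,  7] 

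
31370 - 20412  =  10958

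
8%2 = 0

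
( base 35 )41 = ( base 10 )141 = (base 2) 10001101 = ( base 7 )261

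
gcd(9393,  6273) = 3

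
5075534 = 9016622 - 3941088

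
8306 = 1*8306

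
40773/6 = 13591/2 =6795.50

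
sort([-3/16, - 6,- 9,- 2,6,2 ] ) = [ - 9,  -  6, - 2, - 3/16,2,6] 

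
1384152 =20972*66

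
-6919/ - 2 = 3459 + 1/2 = 3459.50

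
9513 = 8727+786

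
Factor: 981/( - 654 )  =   - 3/2 = - 2^( -1)*3^1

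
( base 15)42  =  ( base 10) 62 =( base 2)111110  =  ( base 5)222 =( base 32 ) 1U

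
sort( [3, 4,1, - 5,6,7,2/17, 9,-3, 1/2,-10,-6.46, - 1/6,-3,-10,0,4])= [ - 10,-10 ,-6.46,- 5, - 3, - 3, - 1/6,0,2/17,1/2, 1,3,4, 4, 6,7,9 ] 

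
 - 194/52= - 97/26 = - 3.73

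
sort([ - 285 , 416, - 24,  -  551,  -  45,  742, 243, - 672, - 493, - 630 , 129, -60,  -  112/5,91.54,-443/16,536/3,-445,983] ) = [ - 672, - 630, - 551, - 493, - 445, - 285, -60 , - 45,  -  443/16,-24,-112/5, 91.54, 129,536/3,243,416,742,983]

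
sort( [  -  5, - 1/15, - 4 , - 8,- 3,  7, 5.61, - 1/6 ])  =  [ - 8, - 5, - 4, - 3, - 1/6,- 1/15, 5.61, 7 ]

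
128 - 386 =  - 258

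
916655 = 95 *9649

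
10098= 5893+4205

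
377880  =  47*8040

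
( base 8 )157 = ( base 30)3l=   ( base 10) 111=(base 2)1101111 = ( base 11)A1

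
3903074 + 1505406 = 5408480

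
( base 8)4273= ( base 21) 519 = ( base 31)2A3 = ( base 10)2235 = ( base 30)2EF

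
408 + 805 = 1213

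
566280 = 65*8712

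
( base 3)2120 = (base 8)105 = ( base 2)1000101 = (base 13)54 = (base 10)69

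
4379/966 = 4379/966 = 4.53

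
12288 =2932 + 9356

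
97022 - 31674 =65348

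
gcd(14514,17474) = 2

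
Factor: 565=5^1* 113^1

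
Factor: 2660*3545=9429700 = 2^2*5^2*7^1*19^1*709^1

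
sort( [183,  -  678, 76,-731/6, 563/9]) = [ -678, - 731/6,563/9,76 , 183 ] 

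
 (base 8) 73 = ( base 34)1p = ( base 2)111011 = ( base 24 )2b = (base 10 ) 59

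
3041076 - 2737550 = 303526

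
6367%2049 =220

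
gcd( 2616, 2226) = 6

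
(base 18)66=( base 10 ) 114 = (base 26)4a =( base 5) 424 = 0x72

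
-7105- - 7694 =589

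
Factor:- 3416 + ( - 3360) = - 6776 = -2^3*7^1*11^2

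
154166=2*77083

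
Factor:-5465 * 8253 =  - 3^2*5^1*7^1 *131^1*1093^1 = -  45102645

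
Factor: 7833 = 3^1*7^1*373^1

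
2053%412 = 405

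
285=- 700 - -985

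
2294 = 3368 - 1074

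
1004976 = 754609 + 250367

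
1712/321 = 5 + 1/3 = 5.33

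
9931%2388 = 379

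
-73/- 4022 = 73/4022  =  0.02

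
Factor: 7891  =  13^1*607^1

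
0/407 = 0 = 0.00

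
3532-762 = 2770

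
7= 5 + 2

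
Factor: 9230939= 43^1*214673^1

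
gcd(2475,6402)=33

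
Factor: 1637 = 1637^1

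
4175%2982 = 1193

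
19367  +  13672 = 33039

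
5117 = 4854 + 263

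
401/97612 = 401/97612 = 0.00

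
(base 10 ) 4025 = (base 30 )4E5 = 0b111110111001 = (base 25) 6b0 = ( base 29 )4MN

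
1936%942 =52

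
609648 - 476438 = 133210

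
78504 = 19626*4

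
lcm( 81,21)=567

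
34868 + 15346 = 50214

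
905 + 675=1580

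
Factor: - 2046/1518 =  - 23^( - 1)*31^1 = - 31/23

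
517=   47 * 11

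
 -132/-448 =33/112 = 0.29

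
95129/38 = 2503 + 15/38 = 2503.39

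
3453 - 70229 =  - 66776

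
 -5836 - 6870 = -12706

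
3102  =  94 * 33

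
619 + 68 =687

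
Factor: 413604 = 2^2 * 3^2 * 11489^1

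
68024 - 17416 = 50608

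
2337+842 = 3179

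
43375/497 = 87  +  136/497 =87.27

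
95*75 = 7125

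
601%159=124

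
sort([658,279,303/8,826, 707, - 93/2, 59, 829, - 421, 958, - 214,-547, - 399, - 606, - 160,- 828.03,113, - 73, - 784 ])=[ - 828.03, - 784, - 606,-547, - 421, - 399 , - 214, - 160, - 73, - 93/2,303/8,59 , 113, 279,658, 707,826 , 829,958 ]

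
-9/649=- 9/649 = -  0.01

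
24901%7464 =2509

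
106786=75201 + 31585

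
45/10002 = 15/3334 = 0.00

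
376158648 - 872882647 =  - 496723999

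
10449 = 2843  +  7606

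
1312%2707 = 1312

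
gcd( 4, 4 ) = 4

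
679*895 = 607705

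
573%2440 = 573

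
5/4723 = 5/4723 = 0.00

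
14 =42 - 28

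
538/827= 538/827=0.65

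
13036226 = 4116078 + 8920148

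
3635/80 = 727/16 = 45.44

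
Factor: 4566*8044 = 36728904 = 2^3*3^1*761^1*2011^1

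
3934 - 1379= 2555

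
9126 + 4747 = 13873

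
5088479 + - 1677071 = 3411408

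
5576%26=12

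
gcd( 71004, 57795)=3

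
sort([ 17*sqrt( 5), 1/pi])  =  [ 1/pi , 17*sqrt( 5) ] 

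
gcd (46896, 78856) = 8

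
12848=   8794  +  4054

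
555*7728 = 4289040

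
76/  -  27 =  - 3+5/27 = - 2.81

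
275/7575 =11/303 = 0.04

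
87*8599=748113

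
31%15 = 1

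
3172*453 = 1436916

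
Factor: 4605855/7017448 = 2^( -3)*3^1*5^1*199^1*1543^1*877181^(  -  1) 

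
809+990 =1799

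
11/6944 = 11/6944 =0.00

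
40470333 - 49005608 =  -  8535275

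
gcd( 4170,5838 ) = 834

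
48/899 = 48/899 = 0.05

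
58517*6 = 351102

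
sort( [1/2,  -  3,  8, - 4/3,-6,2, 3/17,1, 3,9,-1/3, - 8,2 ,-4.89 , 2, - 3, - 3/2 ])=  [-8,  -  6, - 4.89, -3, - 3, - 3/2,- 4/3 , - 1/3, 3/17,1/2, 1 , 2,  2, 2, 3, 8, 9]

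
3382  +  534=3916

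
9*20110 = 180990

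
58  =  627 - 569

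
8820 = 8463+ 357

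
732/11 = 66  +  6/11=66.55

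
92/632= 23/158 = 0.15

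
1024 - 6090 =  -  5066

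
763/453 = 1 +310/453= 1.68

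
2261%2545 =2261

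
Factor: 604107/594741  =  129/127  =  3^1*43^1*127^( - 1) 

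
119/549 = 119/549 = 0.22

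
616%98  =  28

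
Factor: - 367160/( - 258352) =2^(-1)*5^1*137^1*241^ ( - 1)= 685/482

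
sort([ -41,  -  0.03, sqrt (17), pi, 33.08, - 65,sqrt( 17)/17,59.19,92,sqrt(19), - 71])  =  [- 71 , - 65, - 41 , - 0.03, sqrt(17)/17,pi,sqrt( 17), sqrt(19),33.08,  59.19, 92 ] 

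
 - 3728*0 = 0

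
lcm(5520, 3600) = 82800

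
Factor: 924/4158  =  2^1*  3^ ( - 2)= 2/9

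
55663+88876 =144539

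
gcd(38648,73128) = 8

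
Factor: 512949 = 3^1 * 61^1 * 2803^1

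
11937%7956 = 3981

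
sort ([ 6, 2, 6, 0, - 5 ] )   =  [ - 5 , 0,2, 6, 6 ]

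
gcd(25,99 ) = 1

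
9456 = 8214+1242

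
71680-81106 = -9426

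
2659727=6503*409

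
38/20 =19/10 = 1.90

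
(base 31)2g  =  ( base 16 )4E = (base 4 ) 1032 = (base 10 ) 78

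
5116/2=2558 = 2558.00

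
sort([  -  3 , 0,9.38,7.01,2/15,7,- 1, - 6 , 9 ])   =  [-6,  -  3,  -  1,0, 2/15,7,7.01,9, 9.38 ]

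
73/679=73/679 = 0.11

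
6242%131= 85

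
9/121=9/121 = 0.07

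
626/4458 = 313/2229 = 0.14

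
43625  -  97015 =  - 53390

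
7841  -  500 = 7341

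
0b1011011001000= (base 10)5832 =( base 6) 43000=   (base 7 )23001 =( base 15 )1adc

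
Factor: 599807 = 13^1 * 29^1*37^1*43^1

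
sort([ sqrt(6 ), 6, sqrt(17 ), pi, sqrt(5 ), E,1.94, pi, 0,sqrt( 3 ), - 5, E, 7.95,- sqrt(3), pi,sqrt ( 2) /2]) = [-5, - sqrt( 3 ), 0,sqrt(2)/2,sqrt ( 3), 1.94, sqrt( 5 ), sqrt(6), E,E, pi, pi,  pi, sqrt( 17), 6, 7.95 ]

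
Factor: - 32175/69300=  - 2^( - 2)*7^( - 1)*13^1 =-13/28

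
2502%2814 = 2502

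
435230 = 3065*142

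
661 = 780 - 119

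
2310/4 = 577 + 1/2 = 577.50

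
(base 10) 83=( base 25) 38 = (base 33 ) 2H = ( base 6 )215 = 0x53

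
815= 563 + 252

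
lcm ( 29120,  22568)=902720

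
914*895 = 818030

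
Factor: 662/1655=2/5 = 2^1 * 5^(-1 )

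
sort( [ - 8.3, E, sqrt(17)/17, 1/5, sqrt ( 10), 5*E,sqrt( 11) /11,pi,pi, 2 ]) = [ - 8.3, 1/5, sqrt( 17) /17, sqrt( 11 ) /11, 2, E, pi,pi,sqrt( 10),  5*E]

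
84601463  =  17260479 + 67340984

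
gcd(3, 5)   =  1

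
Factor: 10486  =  2^1*7^2 * 107^1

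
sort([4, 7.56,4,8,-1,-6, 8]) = [ - 6, - 1 , 4,4,7.56, 8,8]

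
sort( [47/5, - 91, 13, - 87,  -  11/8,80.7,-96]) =[ - 96,-91,-87, - 11/8,47/5,13, 80.7] 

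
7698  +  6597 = 14295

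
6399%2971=457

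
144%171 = 144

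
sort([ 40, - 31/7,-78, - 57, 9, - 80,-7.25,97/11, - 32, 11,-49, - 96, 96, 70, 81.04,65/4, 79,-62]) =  [ - 96  , - 80, - 78, - 62, - 57, - 49, - 32,-7.25,  -  31/7,97/11  ,  9, 11, 65/4, 40, 70,79, 81.04, 96]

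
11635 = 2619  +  9016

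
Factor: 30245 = 5^1*23^1*263^1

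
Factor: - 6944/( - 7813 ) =2^5* 7^1*  13^( - 1 ) * 31^1 *601^ ( - 1 )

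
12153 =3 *4051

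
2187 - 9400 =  - 7213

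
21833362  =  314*69533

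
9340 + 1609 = 10949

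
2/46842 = 1/23421 = 0.00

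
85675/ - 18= - 85675/18= - 4759.72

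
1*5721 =5721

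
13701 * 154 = 2109954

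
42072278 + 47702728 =89775006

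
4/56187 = 4/56187 = 0.00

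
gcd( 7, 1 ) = 1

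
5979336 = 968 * 6177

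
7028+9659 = 16687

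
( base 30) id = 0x229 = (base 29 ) J2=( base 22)133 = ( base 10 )553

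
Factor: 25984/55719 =2^7*3^( - 2) * 7^1*29^1 * 41^( - 1) * 151^( - 1) 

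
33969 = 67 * 507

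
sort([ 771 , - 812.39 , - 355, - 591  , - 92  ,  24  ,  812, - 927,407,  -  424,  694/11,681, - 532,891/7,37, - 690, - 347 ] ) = [ -927,  -  812.39, - 690, - 591,  -  532,  -  424, - 355, - 347, - 92, 24 , 37,694/11, 891/7,407,681,771,812]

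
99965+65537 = 165502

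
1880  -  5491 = - 3611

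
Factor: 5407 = 5407^1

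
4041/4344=1347/1448 = 0.93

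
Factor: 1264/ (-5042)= - 2^3*79^1*2521^ (-1) = - 632/2521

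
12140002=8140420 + 3999582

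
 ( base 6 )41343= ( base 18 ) h19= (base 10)5535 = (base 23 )aaf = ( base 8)12637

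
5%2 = 1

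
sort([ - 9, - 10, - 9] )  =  [ - 10, - 9, - 9]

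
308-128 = 180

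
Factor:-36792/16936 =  - 63/29 = -3^2*7^1*29^( - 1) 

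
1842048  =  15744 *117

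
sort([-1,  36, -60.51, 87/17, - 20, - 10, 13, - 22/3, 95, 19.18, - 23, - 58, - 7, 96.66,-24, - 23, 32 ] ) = [ - 60.51, - 58, - 24, - 23, - 23, - 20, - 10, - 22/3, - 7, - 1, 87/17,13,19.18,32, 36, 95 , 96.66] 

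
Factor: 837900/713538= 950/809 = 2^1*5^2 * 19^1* 809^(-1)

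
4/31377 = 4/31377 = 0.00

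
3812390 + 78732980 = 82545370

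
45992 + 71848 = 117840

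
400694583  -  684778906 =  -284084323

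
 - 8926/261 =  - 8926/261= - 34.20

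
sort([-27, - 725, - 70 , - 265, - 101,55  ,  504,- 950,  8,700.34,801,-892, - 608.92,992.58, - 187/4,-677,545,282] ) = [ - 950, - 892, - 725, - 677 , - 608.92, - 265, - 101,-70, - 187/4,-27, 8,55,282, 504,545,700.34,801,992.58] 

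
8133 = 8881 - 748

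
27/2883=9/961 = 0.01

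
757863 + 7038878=7796741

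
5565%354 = 255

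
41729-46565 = -4836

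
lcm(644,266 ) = 12236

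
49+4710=4759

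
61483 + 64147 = 125630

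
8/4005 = 8/4005 = 0.00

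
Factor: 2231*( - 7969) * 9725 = - 172899209275 = -5^2*13^1*23^1 *97^1 * 389^1*613^1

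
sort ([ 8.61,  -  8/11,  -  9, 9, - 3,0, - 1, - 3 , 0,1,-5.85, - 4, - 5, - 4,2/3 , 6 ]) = [ - 9, - 5.85,  -  5, - 4,-4,-3, - 3,-1,-8/11, 0, 0, 2/3 , 1, 6, 8.61,9 ]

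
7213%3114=985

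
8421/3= 2807 = 2807.00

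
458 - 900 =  - 442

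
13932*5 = 69660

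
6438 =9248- 2810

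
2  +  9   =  11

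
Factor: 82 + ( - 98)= - 2^4 = - 16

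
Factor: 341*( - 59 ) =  - 20119 = -11^1 * 31^1*59^1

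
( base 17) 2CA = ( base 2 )1100011000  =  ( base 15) 37c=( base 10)792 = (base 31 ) PH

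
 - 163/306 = - 163/306= - 0.53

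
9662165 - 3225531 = 6436634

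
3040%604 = 20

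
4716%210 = 96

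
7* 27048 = 189336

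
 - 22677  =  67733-90410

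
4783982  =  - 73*(-65534) 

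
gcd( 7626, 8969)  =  1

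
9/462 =3/154 = 0.02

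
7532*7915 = 59615780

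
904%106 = 56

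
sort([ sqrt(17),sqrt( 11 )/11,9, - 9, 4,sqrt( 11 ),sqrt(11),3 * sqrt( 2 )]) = [ - 9,sqrt( 11) /11, sqrt( 11),sqrt(11 ),4,sqrt( 17),3*sqrt ( 2 ), 9]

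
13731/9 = 4577/3 = 1525.67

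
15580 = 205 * 76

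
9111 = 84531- 75420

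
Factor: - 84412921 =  - 23^1 * 113^1*32479^1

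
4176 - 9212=-5036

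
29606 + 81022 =110628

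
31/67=31/67 = 0.46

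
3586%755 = 566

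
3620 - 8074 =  - 4454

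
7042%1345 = 317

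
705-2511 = - 1806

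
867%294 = 279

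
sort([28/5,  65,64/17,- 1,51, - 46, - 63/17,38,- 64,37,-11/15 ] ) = [ - 64,- 46, - 63/17, -1,-11/15, 64/17 , 28/5,37,38,51,65]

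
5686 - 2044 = 3642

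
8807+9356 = 18163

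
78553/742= 105+643/742 = 105.87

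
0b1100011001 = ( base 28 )109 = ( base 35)mn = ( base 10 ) 793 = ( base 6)3401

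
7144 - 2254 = 4890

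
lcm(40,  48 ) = 240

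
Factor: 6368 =2^5*199^1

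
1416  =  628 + 788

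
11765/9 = 1307 + 2/9 = 1307.22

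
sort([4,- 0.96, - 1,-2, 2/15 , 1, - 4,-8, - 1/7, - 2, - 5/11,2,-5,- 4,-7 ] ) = [-8,  -  7, - 5,-4,- 4, - 2, -2, - 1,-0.96, - 5/11,-1/7, 2/15,1,  2, 4]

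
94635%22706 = 3811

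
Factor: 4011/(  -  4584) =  - 7/8 =-2^( - 3)*7^1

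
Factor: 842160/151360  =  2^(-2 )*3^1 * 11^1*29^1 * 43^( -1) = 957/172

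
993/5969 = 993/5969 = 0.17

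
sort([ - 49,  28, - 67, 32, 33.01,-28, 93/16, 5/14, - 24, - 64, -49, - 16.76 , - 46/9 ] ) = [ - 67,  -  64, - 49, - 49, - 28,-24  ,-16.76,-46/9,5/14, 93/16, 28, 32,33.01]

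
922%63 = 40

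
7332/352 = 20 + 73/88 = 20.83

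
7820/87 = 89 + 77/87 = 89.89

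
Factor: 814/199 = 2^1*11^1*37^1*199^(  -  1)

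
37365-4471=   32894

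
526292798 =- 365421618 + 891714416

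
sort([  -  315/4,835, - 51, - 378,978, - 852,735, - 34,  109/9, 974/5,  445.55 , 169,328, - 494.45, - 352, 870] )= [ - 852, - 494.45, - 378, - 352,-315/4, -51,-34 , 109/9, 169,974/5,328, 445.55,735,835, 870,978]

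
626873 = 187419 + 439454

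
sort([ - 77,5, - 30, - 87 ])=[-87, - 77, - 30, 5] 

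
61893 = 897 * 69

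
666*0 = 0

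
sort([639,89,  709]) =[89, 639,  709]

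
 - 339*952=  -  322728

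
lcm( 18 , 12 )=36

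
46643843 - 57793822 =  - 11149979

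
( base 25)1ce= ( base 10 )939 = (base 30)119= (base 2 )1110101011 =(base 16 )3AB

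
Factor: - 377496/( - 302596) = 2^1*3^2*7^1*101^( - 1)=126/101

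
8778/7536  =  1463/1256 =1.16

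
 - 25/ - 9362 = 25/9362 = 0.00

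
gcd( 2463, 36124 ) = 821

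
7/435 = 7/435 = 0.02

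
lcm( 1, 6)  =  6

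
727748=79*9212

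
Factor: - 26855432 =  - 2^3*3356929^1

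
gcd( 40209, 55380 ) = 39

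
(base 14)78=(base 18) 5g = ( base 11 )97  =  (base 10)106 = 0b1101010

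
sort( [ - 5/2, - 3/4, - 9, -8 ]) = [  -  9, - 8, - 5/2 , - 3/4 ] 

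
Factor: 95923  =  95923^1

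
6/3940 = 3/1970  =  0.00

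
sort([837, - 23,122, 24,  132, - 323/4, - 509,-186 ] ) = [ - 509, - 186, - 323/4, - 23,24, 122, 132,837 ] 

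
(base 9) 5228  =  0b111011111001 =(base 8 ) 7371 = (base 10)3833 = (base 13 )198b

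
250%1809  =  250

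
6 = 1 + 5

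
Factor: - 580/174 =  - 10/3=- 2^1* 3^( - 1)*5^1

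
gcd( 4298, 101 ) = 1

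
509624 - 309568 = 200056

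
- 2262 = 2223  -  4485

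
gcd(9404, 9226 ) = 2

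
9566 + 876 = 10442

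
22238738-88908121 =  - 66669383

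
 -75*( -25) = 1875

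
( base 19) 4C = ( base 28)34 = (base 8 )130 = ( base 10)88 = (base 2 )1011000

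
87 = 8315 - 8228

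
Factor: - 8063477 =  - 8063477^1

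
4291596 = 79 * 54324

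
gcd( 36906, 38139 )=3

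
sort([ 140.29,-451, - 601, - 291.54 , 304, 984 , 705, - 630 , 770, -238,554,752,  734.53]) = [-630, - 601, - 451, -291.54, -238,140.29,  304,554,705, 734.53,752, 770,984]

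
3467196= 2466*1406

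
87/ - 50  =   - 2 + 13/50 = - 1.74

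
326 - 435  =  -109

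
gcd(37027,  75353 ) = 1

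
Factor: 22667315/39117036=2^(-2)*3^ (-1) * 5^1* 7^( - 1)*11^1*412133^1 * 465679^(- 1)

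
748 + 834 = 1582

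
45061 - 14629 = 30432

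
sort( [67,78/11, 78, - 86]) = [ - 86,78/11,67,78 ] 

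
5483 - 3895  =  1588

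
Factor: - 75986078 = - 2^1 *7^1*5427577^1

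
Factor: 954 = 2^1*3^2*53^1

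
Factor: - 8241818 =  - 2^1*13^1* 53^1*5981^1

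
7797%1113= 6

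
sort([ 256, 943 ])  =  [256 , 943 ]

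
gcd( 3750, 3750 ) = 3750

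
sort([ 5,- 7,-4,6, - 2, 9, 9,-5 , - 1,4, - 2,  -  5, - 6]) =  [ - 7, - 6, - 5, - 5, - 4, - 2 , - 2, - 1, 4, 5, 6,9,9] 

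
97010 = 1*97010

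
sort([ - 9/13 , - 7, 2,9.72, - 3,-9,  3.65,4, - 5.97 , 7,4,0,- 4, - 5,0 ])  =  [ - 9,-7, - 5.97, - 5  , -4  , - 3,-9/13 , 0, 0, 2,3.65 , 4,4  ,  7,9.72 ]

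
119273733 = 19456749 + 99816984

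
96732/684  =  141+8/19=   141.42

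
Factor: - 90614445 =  - 3^1*5^1  *6040963^1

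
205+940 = 1145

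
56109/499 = 112  +  221/499 = 112.44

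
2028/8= 507/2=253.50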